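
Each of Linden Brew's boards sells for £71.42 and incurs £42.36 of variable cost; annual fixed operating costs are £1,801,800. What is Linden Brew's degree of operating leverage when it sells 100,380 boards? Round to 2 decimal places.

2.62

At 100,380 units, contribution = 100,380 × £29.06 = £2,917,042.80.
Subtracting fixed costs: EBIT = £2,917,042.80 − £1,801,800 = £1,115,242.80.
So DOL = total CM / EBIT = £2,917,042.80 / £1,115,242.80 = 2.6156.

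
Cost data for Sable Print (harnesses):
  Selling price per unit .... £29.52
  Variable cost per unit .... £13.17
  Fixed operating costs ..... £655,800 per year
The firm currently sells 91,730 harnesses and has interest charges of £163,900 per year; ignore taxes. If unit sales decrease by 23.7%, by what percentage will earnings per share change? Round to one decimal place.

Total contribution margin = 91,730 × £16.35 = £1,499,785.50.
EBIT = £1,499,785.50 − £655,800 = £843,985.50.
Interest = £163,900.00, so EBIT − I = £680,085.50.
Degree of combined leverage = contribution ÷ (EBIT − I) = £1,499,785.50 ÷ £680,085.50 = 2.2053.
EPS therefore changes by 2.2053 × (-23.7%) = -52.3%.

-52.3%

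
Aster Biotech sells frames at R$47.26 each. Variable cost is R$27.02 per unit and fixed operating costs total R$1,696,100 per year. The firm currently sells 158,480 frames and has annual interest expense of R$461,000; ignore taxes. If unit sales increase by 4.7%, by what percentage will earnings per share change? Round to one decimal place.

Contribution at this volume is 158,480 × R$20.24 = R$3,207,635.20.
Operating income = contribution − fixed costs = R$3,207,635.20 − R$1,696,100 = R$1,511,535.20.
Interest = R$461,000.00, so EBIT − I = R$1,050,535.20.
Degree of combined leverage = contribution ÷ (EBIT − I) = R$3,207,635.20 ÷ R$1,050,535.20 = 3.0533.
%ΔEPS = DCL × %ΔSales = 3.0533 × +4.7% = +14.4%.

+14.4%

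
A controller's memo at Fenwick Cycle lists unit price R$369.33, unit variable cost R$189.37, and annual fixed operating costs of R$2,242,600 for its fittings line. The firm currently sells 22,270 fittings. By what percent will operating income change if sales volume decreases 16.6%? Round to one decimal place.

-37.7%

Contribution at this volume is 22,270 × R$179.96 = R$4,007,709.20.
EBIT = R$4,007,709.20 − R$2,242,600 = R$1,765,109.20.
So DOL = total CM / EBIT = R$4,007,709.20 / R$1,765,109.20 = 2.2705.
Operating income changes by 2.2705 × -16.6% = -37.7%.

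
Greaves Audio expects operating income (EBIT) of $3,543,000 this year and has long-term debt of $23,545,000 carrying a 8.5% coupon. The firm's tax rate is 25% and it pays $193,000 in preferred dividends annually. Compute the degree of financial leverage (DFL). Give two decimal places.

2.76

Interest = $2,001,325.00.
Pre-tax preferred-dividend burden = $193,000 ÷ (1 − 0.25) = $257,333.33.
DFL = EBIT ÷ [EBIT − I − D_p/(1−t)] = $3,543,000 ÷ [$3,543,000 − $2,001,325.00 − $257,333.33] = $3,543,000 ÷ $1,284,341.67 = 2.7586.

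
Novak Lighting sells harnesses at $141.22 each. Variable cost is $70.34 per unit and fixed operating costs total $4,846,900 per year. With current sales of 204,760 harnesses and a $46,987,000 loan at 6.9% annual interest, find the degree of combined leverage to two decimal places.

Total contribution margin = 204,760 × $70.88 = $14,513,388.80.
EBIT = $14,513,388.80 − $4,846,900 = $9,666,488.80. Interest = $3,242,103.00, so EBIT − I = $6,424,385.80.
Degree of total leverage = total CM / (EBIT − interest) = $14,513,388.80 / $6,424,385.80 = 2.2591.

2.26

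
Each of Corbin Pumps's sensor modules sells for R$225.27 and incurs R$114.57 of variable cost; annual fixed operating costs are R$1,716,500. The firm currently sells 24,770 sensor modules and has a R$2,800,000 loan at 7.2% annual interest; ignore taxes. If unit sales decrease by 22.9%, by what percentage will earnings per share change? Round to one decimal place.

-76.2%

Contribution at this volume is 24,770 × R$110.70 = R$2,742,039.00.
EBIT = R$2,742,039.00 − R$1,716,500 = R$1,025,539.00.
Interest = R$201,600.00, so EBIT − I = R$823,939.00.
Degree of combined leverage = contribution ÷ (EBIT − I) = R$2,742,039.00 ÷ R$823,939.00 = 3.3280.
EPS therefore changes by 3.3280 × (-22.9%) = -76.2%.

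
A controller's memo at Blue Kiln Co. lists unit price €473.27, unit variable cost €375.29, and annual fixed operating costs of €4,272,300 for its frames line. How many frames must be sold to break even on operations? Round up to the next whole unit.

43,604 frames

Contribution margin per unit = €473.27 − €375.29 = €97.98.
Break-even volume = fixed costs ÷ CM per unit = €4,272,300 ÷ €97.98 = 43,603.80, so 43,604 frames.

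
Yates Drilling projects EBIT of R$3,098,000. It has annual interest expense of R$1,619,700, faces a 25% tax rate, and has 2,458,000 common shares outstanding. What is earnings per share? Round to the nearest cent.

R$0.45

Pre-tax income = R$3,098,000 − R$1,619,700.00 = R$1,478,300.00.
After tax at 25%: net income = R$1,478,300.00 × 0.75 = R$1,108,725.00.
Per share: R$1,108,725.00 / 2,458,000 shares = R$0.45.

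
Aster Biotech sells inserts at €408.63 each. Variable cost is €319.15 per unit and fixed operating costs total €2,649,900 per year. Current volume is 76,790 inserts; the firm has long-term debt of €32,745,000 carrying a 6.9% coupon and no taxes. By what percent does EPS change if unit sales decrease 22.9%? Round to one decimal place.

-80.2%

Contribution at this volume is 76,790 × €89.48 = €6,871,169.20.
Subtracting fixed costs: EBIT = €6,871,169.20 − €2,649,900 = €4,221,269.20.
After interest of €2,259,405.00, pre-tax earnings = €1,961,864.20.
DCL = total CM / (EBIT − I) = €6,871,169.20 / €1,961,864.20 = 3.5024.
EPS therefore changes by 3.5024 × (-22.9%) = -80.2%.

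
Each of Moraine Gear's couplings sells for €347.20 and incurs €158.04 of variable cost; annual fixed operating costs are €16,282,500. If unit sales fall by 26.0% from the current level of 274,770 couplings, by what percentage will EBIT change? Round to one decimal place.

Total contribution margin = 274,770 × €189.16 = €51,975,493.20.
Operating income = contribution − fixed costs = €51,975,493.20 − €16,282,500 = €35,692,993.20.
DOL = contribution ÷ EBIT = €51,975,493.20 ÷ €35,692,993.20 = 1.4562.
Operating income changes by 1.4562 × -26.0% = -37.9%.

-37.9%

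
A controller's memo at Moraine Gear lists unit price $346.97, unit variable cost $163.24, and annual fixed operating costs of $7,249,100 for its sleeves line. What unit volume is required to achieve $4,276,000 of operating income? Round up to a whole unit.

62,729 sleeves

Each unit contributes $346.97 − $163.24 = $183.73.
Need Q such that Q × $183.73 − $7,249,100 = $4,276,000, i.e. Q = $11,525,100 / $183.73 = 62,728.46 → 62,729.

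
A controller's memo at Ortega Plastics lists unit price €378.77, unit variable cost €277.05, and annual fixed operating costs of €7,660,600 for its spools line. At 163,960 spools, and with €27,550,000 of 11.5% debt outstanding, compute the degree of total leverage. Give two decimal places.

Contribution at this volume is 163,960 × €101.72 = €16,678,011.20.
Operating income = contribution − fixed costs = €16,678,011.20 − €7,660,600 = €9,017,411.20. Interest = €3,168,250.00.
DOL = €16,678,011.20 ÷ €9,017,411.20 = 1.8495; DFL = €9,017,411.20 ÷ €5,849,161.20 = 1.5417.
Combined leverage = 1.8495 × 1.5417 = 2.8514.

2.85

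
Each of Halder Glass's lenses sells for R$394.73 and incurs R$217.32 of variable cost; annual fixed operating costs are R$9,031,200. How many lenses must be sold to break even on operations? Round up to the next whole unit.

Each unit contributes R$394.73 − R$217.32 = R$177.41.
Break-even volume = fixed costs ÷ CM per unit = R$9,031,200 ÷ R$177.41 = 50,905.81, so 50,906 lenses.

50,906 lenses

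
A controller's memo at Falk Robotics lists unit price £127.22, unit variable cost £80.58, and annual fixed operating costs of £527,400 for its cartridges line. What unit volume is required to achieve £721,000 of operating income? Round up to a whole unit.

Unit CM = price − variable cost = £127.22 − £80.58 = £46.64.
Required volume = (fixed costs + target profit) ÷ CM = (£527,400 + £721,000) ÷ £46.64 = 26,766.72, so 26,767 cartridges.

26,767 cartridges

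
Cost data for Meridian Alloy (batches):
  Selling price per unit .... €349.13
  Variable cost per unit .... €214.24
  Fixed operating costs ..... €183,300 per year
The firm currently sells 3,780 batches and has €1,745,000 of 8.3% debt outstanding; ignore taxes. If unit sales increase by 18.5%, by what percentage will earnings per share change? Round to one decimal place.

+51.9%

Total contribution margin = 3,780 × €134.89 = €509,884.20.
Operating income = contribution − fixed costs = €509,884.20 − €183,300 = €326,584.20.
After interest of €144,835.00, pre-tax earnings = €181,749.20.
DCL = total CM / (EBIT − I) = €509,884.20 / €181,749.20 = 2.8054.
EPS therefore changes by 2.8054 × (+18.5%) = +51.9%.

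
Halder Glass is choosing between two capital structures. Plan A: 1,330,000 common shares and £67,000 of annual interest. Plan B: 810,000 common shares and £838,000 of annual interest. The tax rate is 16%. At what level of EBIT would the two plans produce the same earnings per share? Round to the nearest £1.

Set EPS_A = EPS_B: (EBIT − £67,000)(1 − 0.16) ÷ 1,330,000 = (EBIT − £838,000)(1 − 0.16) ÷ 810,000.
Cancelling (1 − t) and cross-multiplying: 810,000·(EBIT − 67,000) = 1,330,000·(EBIT − 838,000).
Solving, EBIT = (838,000·1,330,000 − 67,000·810,000) / (1,330,000 − 810,000) = 1,060,270,000,000 / 520,000 = 2,038,980.77.

£2,038,981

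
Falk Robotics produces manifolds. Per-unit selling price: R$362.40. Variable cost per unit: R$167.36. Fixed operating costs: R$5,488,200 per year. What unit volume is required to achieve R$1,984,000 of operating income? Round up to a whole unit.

38,312 manifolds

Unit CM = price − variable cost = R$362.40 − R$167.36 = R$195.04.
Required volume = (fixed costs + target profit) ÷ CM = (R$5,488,200 + R$1,984,000) ÷ R$195.04 = 38,311.12, so 38,312 manifolds.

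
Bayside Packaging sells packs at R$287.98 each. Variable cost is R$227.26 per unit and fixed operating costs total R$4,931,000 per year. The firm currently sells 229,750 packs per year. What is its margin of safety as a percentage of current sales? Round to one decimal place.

64.7%

Each unit contributes R$287.98 − R$227.26 = R$60.72. Break-even units = R$4,931,000 ÷ R$60.72 = 81,208.83; break-even revenue = 81,208.83 × R$287.98 = R$23,386,518.12.
Current sales = 229,750 × R$287.98 = R$66,163,405.00.
Margin of safety = (R$66,163,405.00 − R$23,386,518.12) ÷ R$66,163,405.00 = 64.7%.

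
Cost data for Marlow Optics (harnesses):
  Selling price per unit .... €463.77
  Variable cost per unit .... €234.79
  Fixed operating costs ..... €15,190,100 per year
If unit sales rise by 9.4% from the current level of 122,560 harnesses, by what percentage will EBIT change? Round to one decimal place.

Contribution at this volume is 122,560 × €228.98 = €28,063,788.80.
EBIT = €28,063,788.80 − €15,190,100 = €12,873,688.80.
So DOL = total CM / EBIT = €28,063,788.80 / €12,873,688.80 = 2.1799.
So EBIT moves 2.1799 × (+9.4%) = +20.5%.

+20.5%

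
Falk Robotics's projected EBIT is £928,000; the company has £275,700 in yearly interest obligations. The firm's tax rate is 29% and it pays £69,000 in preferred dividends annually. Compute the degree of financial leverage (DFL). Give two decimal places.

1.67

Annual interest charges come to £275,700.00.
Preferred dividends grossed up pre-tax: £69,000 / (1 − 0.29) = £97,183.10.
DFL = EBIT ÷ [EBIT − I − D_p/(1−t)] = £928,000 ÷ [£928,000 − £275,700.00 − £97,183.10] = £928,000 ÷ £555,116.90 = 1.6717.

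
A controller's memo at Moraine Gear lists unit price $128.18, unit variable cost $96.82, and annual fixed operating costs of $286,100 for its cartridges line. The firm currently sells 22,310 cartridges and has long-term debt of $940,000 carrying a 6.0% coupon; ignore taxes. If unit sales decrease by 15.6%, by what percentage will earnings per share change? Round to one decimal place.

Total contribution margin = 22,310 × $31.36 = $699,641.60.
EBIT = $699,641.60 − $286,100 = $413,541.60.
Interest = $56,400.00, so EBIT − I = $357,141.60.
DCL = total CM / (EBIT − I) = $699,641.60 / $357,141.60 = 1.9590.
%ΔEPS = DCL × %ΔSales = 1.9590 × -15.6% = -30.6%.

-30.6%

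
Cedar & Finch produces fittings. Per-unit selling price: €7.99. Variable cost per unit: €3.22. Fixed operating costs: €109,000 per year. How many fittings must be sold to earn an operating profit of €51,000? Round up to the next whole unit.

Each unit contributes €7.99 − €3.22 = €4.77.
Units = (FC + target) / CM = (€109,000 + €51,000) / €4.77 = 33,542.98, so 33,543 fittings.

33,543 fittings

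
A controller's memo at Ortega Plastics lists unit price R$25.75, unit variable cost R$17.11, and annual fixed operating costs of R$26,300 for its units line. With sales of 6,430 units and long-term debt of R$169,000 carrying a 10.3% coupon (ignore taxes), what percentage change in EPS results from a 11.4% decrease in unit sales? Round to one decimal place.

At 6,430 units, contribution = 6,430 × R$8.64 = R$55,555.20.
Operating income = contribution − fixed costs = R$55,555.20 − R$26,300 = R$29,255.20.
After interest of R$17,407.00, pre-tax earnings = R$11,848.20.
DCL = total CM / (EBIT − I) = R$55,555.20 / R$11,848.20 = 4.6889.
%ΔEPS = DCL × %ΔSales = 4.6889 × -11.4% = -53.5%.

-53.5%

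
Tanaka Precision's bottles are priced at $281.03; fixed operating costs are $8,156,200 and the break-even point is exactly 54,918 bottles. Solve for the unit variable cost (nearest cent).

Contribution per unit must be FC / Q = $8,156,200 / 54,918 = $148.5160.
Hence VC = price − CM = $281.03 − $148.5160 = $132.51.

$132.51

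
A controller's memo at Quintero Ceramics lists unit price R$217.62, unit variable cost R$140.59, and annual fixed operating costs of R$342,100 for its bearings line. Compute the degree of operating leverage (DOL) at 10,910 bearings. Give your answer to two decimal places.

Contribution at this volume is 10,910 × R$77.03 = R$840,397.30.
EBIT = R$840,397.30 − R$342,100 = R$498,297.30.
Degree of operating leverage = R$840,397.30 / R$498,297.30 = 1.6865.

1.69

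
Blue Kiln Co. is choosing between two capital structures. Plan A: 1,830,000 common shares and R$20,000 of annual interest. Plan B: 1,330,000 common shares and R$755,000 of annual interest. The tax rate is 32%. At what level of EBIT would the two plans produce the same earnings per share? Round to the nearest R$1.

R$2,710,100

Set EPS_A = EPS_B: (EBIT − R$20,000)(1 − 0.32) ÷ 1,830,000 = (EBIT − R$755,000)(1 − 0.32) ÷ 1,330,000.
The (1 − t) factor cancels: (EBIT − 20,000) × 1,330,000 = (EBIT − 755,000) × 1,830,000.
EBIT × (1,830,000 − 1,330,000) = 755,000 × 1,830,000 − 20,000 × 1,330,000 = 1,355,050,000,000, so EBIT = 1,355,050,000,000 ÷ 500,000 = 2,710,100.00.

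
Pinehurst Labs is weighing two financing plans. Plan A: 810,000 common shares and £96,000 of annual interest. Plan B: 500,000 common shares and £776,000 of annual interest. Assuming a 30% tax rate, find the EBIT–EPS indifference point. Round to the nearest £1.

At indifference, (EBIT − 96,000)(1 − t)/810,000 = (EBIT − 776,000)(1 − t)/500,000.
The (1 − t) factor cancels: (EBIT − 96,000) × 500,000 = (EBIT − 776,000) × 810,000.
EBIT × (810,000 − 500,000) = 776,000 × 810,000 − 96,000 × 500,000 = 580,560,000,000, so EBIT = 580,560,000,000 ÷ 310,000 = 1,872,774.19.

£1,872,774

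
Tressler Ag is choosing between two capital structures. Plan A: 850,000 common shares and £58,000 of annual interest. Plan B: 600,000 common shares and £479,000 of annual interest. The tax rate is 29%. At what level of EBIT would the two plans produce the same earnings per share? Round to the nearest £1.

At indifference, (EBIT − 58,000)(1 − t)/850,000 = (EBIT − 479,000)(1 − t)/600,000.
Cancelling (1 − t) and cross-multiplying: 600,000·(EBIT − 58,000) = 850,000·(EBIT − 479,000).
EBIT × (850,000 − 600,000) = 479,000 × 850,000 − 58,000 × 600,000 = 372,350,000,000, so EBIT = 372,350,000,000 ÷ 250,000 = 1,489,400.00.

£1,489,400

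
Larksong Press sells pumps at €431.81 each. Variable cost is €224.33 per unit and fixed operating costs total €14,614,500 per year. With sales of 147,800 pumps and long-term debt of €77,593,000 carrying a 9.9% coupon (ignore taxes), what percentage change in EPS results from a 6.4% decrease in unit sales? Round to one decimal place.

At 147,800 units, contribution = 147,800 × €207.48 = €30,665,544.00.
Operating income = contribution − fixed costs = €30,665,544.00 − €14,614,500 = €16,051,044.00.
Interest = €7,681,707.00, so EBIT − I = €8,369,337.00.
Degree of combined leverage = contribution ÷ (EBIT − I) = €30,665,544.00 ÷ €8,369,337.00 = 3.6640.
%ΔEPS = DCL × %ΔSales = 3.6640 × -6.4% = -23.4%.

-23.4%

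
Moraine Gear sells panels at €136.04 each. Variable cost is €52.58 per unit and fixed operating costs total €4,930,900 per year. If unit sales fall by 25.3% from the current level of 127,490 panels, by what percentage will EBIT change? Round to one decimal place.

-47.2%

Contribution at this volume is 127,490 × €83.46 = €10,640,315.40.
EBIT = €10,640,315.40 − €4,930,900 = €5,709,415.40.
Degree of operating leverage = €10,640,315.40 / €5,709,415.40 = 1.8636.
Operating income changes by 1.8636 × -25.3% = -47.2%.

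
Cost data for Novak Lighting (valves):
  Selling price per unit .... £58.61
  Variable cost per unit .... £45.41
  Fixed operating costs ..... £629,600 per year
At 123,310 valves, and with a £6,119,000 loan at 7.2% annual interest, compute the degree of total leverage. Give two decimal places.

2.92

Contribution at this volume is 123,310 × £13.20 = £1,627,692.00.
EBIT = £1,627,692.00 − £629,600 = £998,092.00. Interest = £440,568.00, so EBIT − I = £557,524.00.
Degree of total leverage = total CM / (EBIT − interest) = £1,627,692.00 / £557,524.00 = 2.9195.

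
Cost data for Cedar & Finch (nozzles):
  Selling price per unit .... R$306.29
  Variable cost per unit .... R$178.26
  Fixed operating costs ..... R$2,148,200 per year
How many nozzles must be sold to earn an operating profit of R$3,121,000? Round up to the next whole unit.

Contribution margin per unit = R$306.29 − R$178.26 = R$128.03.
Units = (FC + target) / CM = (R$2,148,200 + R$3,121,000) / R$128.03 = 41,155.98, so 41,156 nozzles.

41,156 nozzles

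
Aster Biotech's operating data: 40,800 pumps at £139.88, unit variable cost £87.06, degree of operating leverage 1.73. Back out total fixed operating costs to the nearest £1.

£909,359

Contribution at this volume is 40,800 × £52.82 = £2,155,056.00.
DOL = contribution / EBIT, so EBIT = £2,155,056.00 / 1.73 = £1,245,697.11.
Fixed costs = CM − EBIT = £2,155,056.00 − £1,245,697.11 = £909,359.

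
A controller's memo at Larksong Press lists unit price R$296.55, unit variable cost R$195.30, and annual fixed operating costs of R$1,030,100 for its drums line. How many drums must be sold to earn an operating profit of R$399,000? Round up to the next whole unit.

Unit CM = price − variable cost = R$296.55 − R$195.30 = R$101.25.
Units = (FC + target) / CM = (R$1,030,100 + R$399,000) / R$101.25 = 14,114.57, so 14,115 drums.

14,115 drums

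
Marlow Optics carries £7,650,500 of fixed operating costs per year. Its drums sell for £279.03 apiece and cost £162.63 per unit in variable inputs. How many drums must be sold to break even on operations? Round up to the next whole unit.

65,726 drums

Contribution margin per unit = £279.03 − £162.63 = £116.40.
Break-even volume = fixed costs ÷ CM per unit = £7,650,500 ÷ £116.40 = 65,725.95, so 65,726 drums.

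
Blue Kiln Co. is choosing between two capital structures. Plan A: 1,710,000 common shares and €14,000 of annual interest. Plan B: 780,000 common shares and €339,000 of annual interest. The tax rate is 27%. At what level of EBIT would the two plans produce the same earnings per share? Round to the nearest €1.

€611,581

At indifference, (EBIT − 14,000)(1 − t)/1,710,000 = (EBIT − 339,000)(1 − t)/780,000.
Cancelling (1 − t) and cross-multiplying: 780,000·(EBIT − 14,000) = 1,710,000·(EBIT − 339,000).
EBIT × (1,710,000 − 780,000) = 339,000 × 1,710,000 − 14,000 × 780,000 = 568,770,000,000, so EBIT = 568,770,000,000 ÷ 930,000 = 611,580.65.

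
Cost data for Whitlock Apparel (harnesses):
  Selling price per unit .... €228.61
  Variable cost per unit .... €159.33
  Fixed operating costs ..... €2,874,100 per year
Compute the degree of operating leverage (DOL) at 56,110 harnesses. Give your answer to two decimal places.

3.84

At 56,110 units, contribution = 56,110 × €69.28 = €3,887,300.80.
EBIT = €3,887,300.80 − €2,874,100 = €1,013,200.80.
Degree of operating leverage = €3,887,300.80 / €1,013,200.80 = 3.8367.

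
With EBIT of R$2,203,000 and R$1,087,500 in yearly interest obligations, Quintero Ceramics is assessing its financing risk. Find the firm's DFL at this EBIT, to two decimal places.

Interest = R$1,087,500.00.
DFL = EBIT ÷ (EBIT − I) = R$2,203,000 ÷ (R$2,203,000 − R$1,087,500.00) = R$2,203,000 ÷ R$1,115,500.00 = 1.9749.

1.97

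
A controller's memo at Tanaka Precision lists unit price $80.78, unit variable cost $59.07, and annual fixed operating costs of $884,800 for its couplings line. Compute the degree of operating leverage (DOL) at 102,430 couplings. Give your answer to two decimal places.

1.66

At 102,430 units, contribution = 102,430 × $21.71 = $2,223,755.30.
EBIT = $2,223,755.30 − $884,800 = $1,338,955.30.
So DOL = total CM / EBIT = $2,223,755.30 / $1,338,955.30 = 1.6608.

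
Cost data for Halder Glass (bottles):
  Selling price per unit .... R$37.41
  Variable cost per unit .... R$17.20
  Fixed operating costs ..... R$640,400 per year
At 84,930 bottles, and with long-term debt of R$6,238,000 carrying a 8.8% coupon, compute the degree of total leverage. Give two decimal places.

3.26

At 84,930 units, contribution = 84,930 × R$20.21 = R$1,716,435.30.
EBIT = R$1,716,435.30 − R$640,400 = R$1,076,035.30. Interest = R$548,944.00, so EBIT − I = R$527,091.30.
DCL = contribution ÷ (EBIT − I) = R$1,716,435.30 ÷ R$527,091.30 = 3.2564.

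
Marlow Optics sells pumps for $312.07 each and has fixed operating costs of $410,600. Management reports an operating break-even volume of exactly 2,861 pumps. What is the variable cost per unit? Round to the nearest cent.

At break-even, FC = Q × (P − VC), so P − VC = $410,600 ÷ 2,861 = $143.5163.
Variable cost per unit = $312.07 − $143.5163 = $168.55.

$168.55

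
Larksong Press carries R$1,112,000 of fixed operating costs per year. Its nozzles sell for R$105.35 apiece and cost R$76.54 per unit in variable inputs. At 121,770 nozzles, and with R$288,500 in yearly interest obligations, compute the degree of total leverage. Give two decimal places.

Contribution at this volume is 121,770 × R$28.81 = R$3,508,193.70.
EBIT = R$3,508,193.70 − R$1,112,000 = R$2,396,193.70. Interest = R$288,500.00.
DOL = R$3,508,193.70 ÷ R$2,396,193.70 = 1.4641; DFL = R$2,396,193.70 ÷ R$2,107,693.70 = 1.1369.
DCL = DOL × DFL = 1.4641 × 1.1369 = 1.6645.

1.66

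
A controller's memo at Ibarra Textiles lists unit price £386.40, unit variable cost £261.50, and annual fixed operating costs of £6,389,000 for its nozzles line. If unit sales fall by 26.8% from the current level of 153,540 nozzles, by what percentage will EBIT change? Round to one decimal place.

At 153,540 units, contribution = 153,540 × £124.90 = £19,177,146.00.
Operating income = contribution − fixed costs = £19,177,146.00 − £6,389,000 = £12,788,146.00.
So DOL = total CM / EBIT = £19,177,146.00 / £12,788,146.00 = 1.4996.
%ΔEBIT = DOL × %ΔSales = 1.4996 × -26.8% = -40.2%.

-40.2%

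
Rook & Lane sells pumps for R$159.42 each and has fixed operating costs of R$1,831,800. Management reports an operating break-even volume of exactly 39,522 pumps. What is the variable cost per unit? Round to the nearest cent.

Contribution per unit must be FC / Q = R$1,831,800 / 39,522 = R$46.3489.
Variable cost per unit = R$159.42 − R$46.3489 = R$113.07.

R$113.07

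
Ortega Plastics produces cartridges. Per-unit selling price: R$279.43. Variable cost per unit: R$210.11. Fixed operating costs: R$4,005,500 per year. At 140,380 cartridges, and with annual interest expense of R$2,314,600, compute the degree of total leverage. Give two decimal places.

Contribution at this volume is 140,380 × R$69.32 = R$9,731,141.60.
EBIT = R$9,731,141.60 − R$4,005,500 = R$5,725,641.60. Interest = R$2,314,600.00.
DOL = R$9,731,141.60 ÷ R$5,725,641.60 = 1.6996; DFL = R$5,725,641.60 ÷ R$3,411,041.60 = 1.6786.
Combined leverage = 1.6996 × 1.6786 = 2.8529.

2.85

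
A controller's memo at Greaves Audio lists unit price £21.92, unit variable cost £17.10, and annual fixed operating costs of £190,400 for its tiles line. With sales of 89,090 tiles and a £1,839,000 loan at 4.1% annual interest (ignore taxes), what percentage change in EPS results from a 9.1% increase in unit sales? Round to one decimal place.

At 89,090 units, contribution = 89,090 × £4.82 = £429,413.80.
Subtracting fixed costs: EBIT = £429,413.80 − £190,400 = £239,013.80.
After interest of £75,399.00, pre-tax earnings = £163,614.80.
Degree of combined leverage = contribution ÷ (EBIT − I) = £429,413.80 ÷ £163,614.80 = 2.6245.
%ΔEPS = DCL × %ΔSales = 2.6245 × +9.1% = +23.9%.

+23.9%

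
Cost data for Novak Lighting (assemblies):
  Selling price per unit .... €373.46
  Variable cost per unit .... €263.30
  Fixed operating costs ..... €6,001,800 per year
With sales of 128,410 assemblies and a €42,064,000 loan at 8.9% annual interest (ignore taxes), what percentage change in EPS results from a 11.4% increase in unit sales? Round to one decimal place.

Total contribution margin = 128,410 × €110.16 = €14,145,645.60.
Operating income = contribution − fixed costs = €14,145,645.60 − €6,001,800 = €8,143,845.60.
After interest of €3,743,696.00, pre-tax earnings = €4,400,149.60.
Degree of combined leverage = contribution ÷ (EBIT − I) = €14,145,645.60 ÷ €4,400,149.60 = 3.2148.
%ΔEPS = DCL × %ΔSales = 3.2148 × +11.4% = +36.6%.

+36.6%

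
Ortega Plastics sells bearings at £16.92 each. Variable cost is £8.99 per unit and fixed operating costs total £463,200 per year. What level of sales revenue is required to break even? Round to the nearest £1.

£988,316

Contribution margin per unit = £16.92 − £8.99 = £7.93, a CM ratio of £7.93 ÷ £16.92 = 0.4687.
Break-even sales = FC ÷ CM ratio = £463,200 × £16.92 / £7.93 = £988,316.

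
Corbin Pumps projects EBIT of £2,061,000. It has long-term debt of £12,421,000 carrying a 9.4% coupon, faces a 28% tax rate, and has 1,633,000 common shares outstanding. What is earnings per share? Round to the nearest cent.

Interest = £1,167,574.00, so EBT = £2,061,000 − £1,167,574.00 = £893,426.00.
After tax at 28%: net income = £893,426.00 × 0.72 = £643,266.72.
Per share: £643,266.72 / 1,633,000 shares = £0.39.

£0.39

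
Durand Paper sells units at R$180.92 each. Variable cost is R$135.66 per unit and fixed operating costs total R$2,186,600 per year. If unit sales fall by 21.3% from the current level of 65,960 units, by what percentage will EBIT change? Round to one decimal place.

-79.6%

Total contribution margin = 65,960 × R$45.26 = R$2,985,349.60.
Operating income = contribution − fixed costs = R$2,985,349.60 − R$2,186,600 = R$798,749.60.
Degree of operating leverage = R$2,985,349.60 / R$798,749.60 = 3.7375.
%ΔEBIT = DOL × %ΔSales = 3.7375 × -21.3% = -79.6%.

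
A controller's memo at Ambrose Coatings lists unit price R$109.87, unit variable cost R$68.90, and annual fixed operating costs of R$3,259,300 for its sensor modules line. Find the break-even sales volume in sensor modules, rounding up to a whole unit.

79,554 sensor modules

Contribution margin per unit = R$109.87 − R$68.90 = R$40.97.
Break-even Q = R$3,259,300 / R$40.97 = 79,553.33 → 79,554 sensor modules.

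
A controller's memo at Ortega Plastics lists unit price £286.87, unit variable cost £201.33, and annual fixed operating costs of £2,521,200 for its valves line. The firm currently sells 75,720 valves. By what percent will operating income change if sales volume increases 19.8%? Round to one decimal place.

At 75,720 units, contribution = 75,720 × £85.54 = £6,477,088.80.
EBIT = £6,477,088.80 − £2,521,200 = £3,955,888.80.
So DOL = total CM / EBIT = £6,477,088.80 / £3,955,888.80 = 1.6373.
Operating income changes by 1.6373 × +19.8% = +32.4%.

+32.4%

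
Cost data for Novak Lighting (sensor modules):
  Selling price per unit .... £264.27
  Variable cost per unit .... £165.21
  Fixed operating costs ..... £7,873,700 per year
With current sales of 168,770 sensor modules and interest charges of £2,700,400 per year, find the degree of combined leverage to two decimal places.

Total contribution margin = 168,770 × £99.06 = £16,718,356.20.
Subtracting fixed costs: EBIT = £16,718,356.20 − £7,873,700 = £8,844,656.20. Interest = £2,700,400.00, so EBIT − I = £6,144,256.20.
Degree of total leverage = total CM / (EBIT − interest) = £16,718,356.20 / £6,144,256.20 = 2.7210.

2.72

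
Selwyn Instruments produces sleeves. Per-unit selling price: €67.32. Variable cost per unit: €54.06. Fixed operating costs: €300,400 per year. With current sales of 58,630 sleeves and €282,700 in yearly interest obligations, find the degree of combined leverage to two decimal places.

At 58,630 units, contribution = 58,630 × €13.26 = €777,433.80.
EBIT = €777,433.80 − €300,400 = €477,033.80. Interest = €282,700.00.
DOL = €777,433.80 ÷ €477,033.80 = 1.6297; DFL = €477,033.80 ÷ €194,333.80 = 2.4547.
DCL = DOL × DFL = 1.6297 × 2.4547 = 4.0004.

4.00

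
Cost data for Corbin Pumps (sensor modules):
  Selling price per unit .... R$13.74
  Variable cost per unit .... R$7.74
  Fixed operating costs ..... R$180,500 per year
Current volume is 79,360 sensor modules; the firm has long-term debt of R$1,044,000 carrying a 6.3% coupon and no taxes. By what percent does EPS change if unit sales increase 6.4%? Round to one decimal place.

Total contribution margin = 79,360 × R$6.00 = R$476,160.00.
EBIT = R$476,160.00 − R$180,500 = R$295,660.00.
After interest of R$65,772.00, pre-tax earnings = R$229,888.00.
DCL = total CM / (EBIT − I) = R$476,160.00 / R$229,888.00 = 2.0713.
EPS therefore changes by 2.0713 × (+6.4%) = +13.3%.

+13.3%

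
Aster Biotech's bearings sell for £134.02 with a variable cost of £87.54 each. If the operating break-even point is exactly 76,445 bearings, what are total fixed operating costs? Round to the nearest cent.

Unit CM = price − variable cost = £134.02 − £87.54 = £46.48.
Fixed costs = break-even units × CM = 76,445 × £46.48 = £3,553,163.60.

£3,553,163.60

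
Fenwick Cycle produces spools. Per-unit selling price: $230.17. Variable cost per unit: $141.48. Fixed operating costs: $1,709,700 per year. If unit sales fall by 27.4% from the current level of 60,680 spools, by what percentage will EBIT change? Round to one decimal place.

At 60,680 units, contribution = 60,680 × $88.69 = $5,381,709.20.
Operating income = contribution − fixed costs = $5,381,709.20 − $1,709,700 = $3,672,009.20.
DOL = contribution ÷ EBIT = $5,381,709.20 ÷ $3,672,009.20 = 1.4656.
So EBIT moves 1.4656 × (-27.4%) = -40.2%.

-40.2%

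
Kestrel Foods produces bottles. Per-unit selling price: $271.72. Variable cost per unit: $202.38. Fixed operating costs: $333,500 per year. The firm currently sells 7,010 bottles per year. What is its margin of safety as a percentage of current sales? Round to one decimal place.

Contribution margin per unit = $271.72 − $202.38 = $69.34. Break-even units = $333,500 ÷ $69.34 = 4,809.63; break-even revenue = 4,809.63 × $271.72 = $1,306,873.67.
Current sales = 7,010 × $271.72 = $1,904,757.20.
Margin of safety = ($1,904,757.20 − $1,306,873.67) ÷ $1,904,757.20 = 31.4%.

31.4%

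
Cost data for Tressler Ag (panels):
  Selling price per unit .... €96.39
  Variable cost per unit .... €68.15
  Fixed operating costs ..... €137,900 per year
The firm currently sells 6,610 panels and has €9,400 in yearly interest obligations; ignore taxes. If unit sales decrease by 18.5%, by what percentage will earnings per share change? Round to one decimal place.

-87.7%

Contribution at this volume is 6,610 × €28.24 = €186,666.40.
EBIT = €186,666.40 − €137,900 = €48,766.40.
Interest = €9,400.00, so EBIT − I = €39,366.40.
DCL = total CM / (EBIT − I) = €186,666.40 / €39,366.40 = 4.7418.
%ΔEPS = DCL × %ΔSales = 4.7418 × -18.5% = -87.7%.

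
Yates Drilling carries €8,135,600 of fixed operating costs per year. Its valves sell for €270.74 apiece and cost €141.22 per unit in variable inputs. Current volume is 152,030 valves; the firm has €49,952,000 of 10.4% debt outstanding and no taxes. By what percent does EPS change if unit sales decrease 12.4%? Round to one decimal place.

Total contribution margin = 152,030 × €129.52 = €19,690,925.60.
Operating income = contribution − fixed costs = €19,690,925.60 − €8,135,600 = €11,555,325.60.
Interest = €5,195,008.00, so EBIT − I = €6,360,317.60.
Degree of combined leverage = contribution ÷ (EBIT − I) = €19,690,925.60 ÷ €6,360,317.60 = 3.0959.
EPS therefore changes by 3.0959 × (-12.4%) = -38.4%.

-38.4%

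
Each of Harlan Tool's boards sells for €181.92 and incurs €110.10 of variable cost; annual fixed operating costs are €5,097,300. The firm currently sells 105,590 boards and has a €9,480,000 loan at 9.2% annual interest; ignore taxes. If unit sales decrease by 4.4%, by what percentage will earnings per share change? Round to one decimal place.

-20.7%

At 105,590 units, contribution = 105,590 × €71.82 = €7,583,473.80.
Subtracting fixed costs: EBIT = €7,583,473.80 − €5,097,300 = €2,486,173.80.
After interest of €872,160.00, pre-tax earnings = €1,614,013.80.
DCL = total CM / (EBIT − I) = €7,583,473.80 / €1,614,013.80 = 4.6985.
EPS therefore changes by 4.6985 × (-4.4%) = -20.7%.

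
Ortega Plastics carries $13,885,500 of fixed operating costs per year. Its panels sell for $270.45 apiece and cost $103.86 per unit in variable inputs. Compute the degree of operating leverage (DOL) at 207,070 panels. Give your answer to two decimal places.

1.67

Total contribution margin = 207,070 × $166.59 = $34,495,791.30.
Subtracting fixed costs: EBIT = $34,495,791.30 − $13,885,500 = $20,610,291.30.
DOL = contribution ÷ EBIT = $34,495,791.30 ÷ $20,610,291.30 = 1.6737.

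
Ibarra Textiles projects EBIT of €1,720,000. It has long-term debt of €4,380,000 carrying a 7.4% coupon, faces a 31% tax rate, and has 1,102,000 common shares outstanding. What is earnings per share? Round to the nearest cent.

€0.87

Pre-tax income = €1,720,000 − €324,120.00 = €1,395,880.00.
Net income = €1,395,880.00 × (1 − 0.31) = €963,157.20.
Per share: €963,157.20 / 1,102,000 shares = €0.87.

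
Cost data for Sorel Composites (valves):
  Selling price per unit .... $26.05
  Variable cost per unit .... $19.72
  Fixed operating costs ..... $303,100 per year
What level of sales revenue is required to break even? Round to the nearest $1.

CM per unit = $26.05 − $19.72 = $6.33; CM ratio = $6.33 / $26.05 = 0.2430.
Break-even revenue = fixed costs × price ÷ CM = $303,100 × $26.05 ÷ $6.33 = $1,247,355.

$1,247,355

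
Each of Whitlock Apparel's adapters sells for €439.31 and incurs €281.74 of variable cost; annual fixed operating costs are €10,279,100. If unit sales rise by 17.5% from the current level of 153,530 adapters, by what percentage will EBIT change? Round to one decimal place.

At 153,530 units, contribution = 153,530 × €157.57 = €24,191,722.10.
Subtracting fixed costs: EBIT = €24,191,722.10 − €10,279,100 = €13,912,622.10.
So DOL = total CM / EBIT = €24,191,722.10 / €13,912,622.10 = 1.7388.
Operating income changes by 1.7388 × +17.5% = +30.4%.

+30.4%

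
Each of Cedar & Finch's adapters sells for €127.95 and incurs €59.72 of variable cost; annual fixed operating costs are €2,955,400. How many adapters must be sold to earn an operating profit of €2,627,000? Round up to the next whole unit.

Each unit contributes €127.95 − €59.72 = €68.23.
Need Q such that Q × €68.23 − €2,955,400 = €2,627,000, i.e. Q = €5,582,400 / €68.23 = 81,817.38 → 81,818.

81,818 adapters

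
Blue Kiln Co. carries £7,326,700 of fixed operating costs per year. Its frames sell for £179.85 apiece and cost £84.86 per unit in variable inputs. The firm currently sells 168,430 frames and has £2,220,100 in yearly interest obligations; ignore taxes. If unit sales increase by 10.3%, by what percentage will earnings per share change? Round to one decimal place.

At 168,430 units, contribution = 168,430 × £94.99 = £15,999,165.70.
Operating income = contribution − fixed costs = £15,999,165.70 − £7,326,700 = £8,672,465.70.
Interest = £2,220,100.00, so EBIT − I = £6,452,365.70.
Degree of combined leverage = contribution ÷ (EBIT − I) = £15,999,165.70 ÷ £6,452,365.70 = 2.4796.
%ΔEPS = DCL × %ΔSales = 2.4796 × +10.3% = +25.5%.

+25.5%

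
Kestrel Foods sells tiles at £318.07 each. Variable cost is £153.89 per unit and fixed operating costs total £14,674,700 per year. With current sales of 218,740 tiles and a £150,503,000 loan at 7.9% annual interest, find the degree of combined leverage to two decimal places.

3.84

Total contribution margin = 218,740 × £164.18 = £35,912,733.20.
Subtracting fixed costs: EBIT = £35,912,733.20 − £14,674,700 = £21,238,033.20. Interest = £11,889,737.00.
DOL = £35,912,733.20 ÷ £21,238,033.20 = 1.6910; DFL = £21,238,033.20 ÷ £9,348,296.20 = 2.2719.
Combined leverage = 1.6910 × 2.2719 = 3.8418.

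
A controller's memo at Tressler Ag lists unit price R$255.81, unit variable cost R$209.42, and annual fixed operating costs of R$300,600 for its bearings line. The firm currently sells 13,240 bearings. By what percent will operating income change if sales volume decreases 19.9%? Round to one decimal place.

At 13,240 units, contribution = 13,240 × R$46.39 = R$614,203.60.
EBIT = R$614,203.60 − R$300,600 = R$313,603.60.
So DOL = total CM / EBIT = R$614,203.60 / R$313,603.60 = 1.9585.
Operating income changes by 1.9585 × -19.9% = -39.0%.

-39.0%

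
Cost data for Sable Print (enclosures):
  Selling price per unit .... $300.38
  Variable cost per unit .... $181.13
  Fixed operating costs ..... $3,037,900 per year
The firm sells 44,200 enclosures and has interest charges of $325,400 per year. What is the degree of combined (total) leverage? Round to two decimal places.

2.76

Contribution at this volume is 44,200 × $119.25 = $5,270,850.00.
EBIT = $5,270,850.00 − $3,037,900 = $2,232,950.00. Interest = $325,400.00, so EBIT − I = $1,907,550.00.
Degree of total leverage = total CM / (EBIT − interest) = $5,270,850.00 / $1,907,550.00 = 2.7632.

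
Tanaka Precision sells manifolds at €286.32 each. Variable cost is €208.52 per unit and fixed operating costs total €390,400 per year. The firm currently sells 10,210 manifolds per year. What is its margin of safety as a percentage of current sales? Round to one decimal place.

50.9%

Unit CM = price − variable cost = €286.32 − €208.52 = €77.80. Break-even units = €390,400 ÷ €77.80 = 5,017.99; break-even revenue = 5,017.99 × €286.32 = €1,436,752.29.
Actual sales revenue = 10,210 × €286.32 = €2,923,327.20.
Margin of safety = (€2,923,327.20 − €1,436,752.29) ÷ €2,923,327.20 = 50.9%.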